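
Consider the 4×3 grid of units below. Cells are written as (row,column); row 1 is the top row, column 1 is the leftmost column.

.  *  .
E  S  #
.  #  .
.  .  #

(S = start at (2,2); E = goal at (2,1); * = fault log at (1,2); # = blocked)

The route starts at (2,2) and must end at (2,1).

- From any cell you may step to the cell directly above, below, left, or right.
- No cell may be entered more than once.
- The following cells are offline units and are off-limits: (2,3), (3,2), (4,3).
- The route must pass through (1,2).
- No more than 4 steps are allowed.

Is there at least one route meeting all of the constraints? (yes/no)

yes

One route that works: (2,2) → (1,2) → (1,1) → (2,1).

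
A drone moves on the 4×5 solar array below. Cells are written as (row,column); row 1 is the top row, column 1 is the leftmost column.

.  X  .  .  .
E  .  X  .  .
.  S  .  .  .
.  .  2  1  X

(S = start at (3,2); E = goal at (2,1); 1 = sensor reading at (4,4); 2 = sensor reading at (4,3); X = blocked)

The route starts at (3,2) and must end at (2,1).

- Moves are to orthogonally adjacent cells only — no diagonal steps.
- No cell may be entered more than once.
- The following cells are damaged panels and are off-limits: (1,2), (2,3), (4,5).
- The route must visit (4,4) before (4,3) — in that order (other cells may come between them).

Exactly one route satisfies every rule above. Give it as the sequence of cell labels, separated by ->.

(3,2) -> (3,3) -> (3,4) -> (4,4) -> (4,3) -> (4,2) -> (4,1) -> (3,1) -> (2,1)

The waypoints must appear in the order (4,4), (4,3), with no cell reused.
Route from (3,2): 2× right (reaching (3,4)), down to (4,4), 3× left (reaching (4,1)), 2× up (reaching (2,1)) — 8 moves in all.
Check: order respected (1 at step 3, 2 at step 4).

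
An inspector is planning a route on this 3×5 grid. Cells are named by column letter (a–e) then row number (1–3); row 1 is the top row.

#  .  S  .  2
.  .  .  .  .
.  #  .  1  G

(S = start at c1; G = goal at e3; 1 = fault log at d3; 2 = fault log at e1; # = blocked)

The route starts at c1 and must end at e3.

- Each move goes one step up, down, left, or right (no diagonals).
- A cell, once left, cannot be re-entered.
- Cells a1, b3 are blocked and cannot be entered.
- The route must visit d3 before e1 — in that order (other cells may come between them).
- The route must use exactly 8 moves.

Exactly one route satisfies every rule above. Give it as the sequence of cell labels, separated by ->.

c1 -> c2 -> c3 -> d3 -> d2 -> d1 -> e1 -> e2 -> e3

The waypoints must appear in the order d3, e1, with no cell reused.
Route from c1: 2× down (reaching c3), right to d3, 2× up (reaching d1), right to e1, 2× down (reaching e3) — 8 moves in all.
Check: order respected (1 at step 3, 2 at step 6); 8 moves as required.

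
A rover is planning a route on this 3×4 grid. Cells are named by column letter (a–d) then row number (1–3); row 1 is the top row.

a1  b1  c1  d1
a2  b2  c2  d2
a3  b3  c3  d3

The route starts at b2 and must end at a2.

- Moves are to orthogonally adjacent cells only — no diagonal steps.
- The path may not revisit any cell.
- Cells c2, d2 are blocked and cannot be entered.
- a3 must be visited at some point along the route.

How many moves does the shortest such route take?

Any route passes through a3 somewhere between b2 and a2. Summing Manhattan distances along the two legs (b2 → a3 → a2) gives a lower bound of 2 + 1 = 3 moves.
A route of 3 moves achieves this: b2 → b3 → a3 → a2.
Since 3 matches the lower bound, it is optimal.

3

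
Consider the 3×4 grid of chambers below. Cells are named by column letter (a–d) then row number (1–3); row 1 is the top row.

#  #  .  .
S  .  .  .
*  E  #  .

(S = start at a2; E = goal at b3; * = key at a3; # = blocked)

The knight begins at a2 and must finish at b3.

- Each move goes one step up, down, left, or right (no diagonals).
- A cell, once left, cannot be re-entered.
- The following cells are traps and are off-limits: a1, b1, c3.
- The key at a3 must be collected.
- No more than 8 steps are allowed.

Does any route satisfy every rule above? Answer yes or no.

yes

One route that works: a2 → a3 → b3.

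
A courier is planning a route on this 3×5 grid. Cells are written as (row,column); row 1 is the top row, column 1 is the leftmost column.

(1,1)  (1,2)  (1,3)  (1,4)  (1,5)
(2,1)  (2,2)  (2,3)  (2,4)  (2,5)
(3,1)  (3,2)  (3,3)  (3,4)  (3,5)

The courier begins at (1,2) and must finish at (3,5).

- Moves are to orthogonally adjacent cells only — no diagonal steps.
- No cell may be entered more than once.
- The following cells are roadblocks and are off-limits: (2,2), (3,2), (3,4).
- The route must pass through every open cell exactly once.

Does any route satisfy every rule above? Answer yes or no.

no

Cell (3,1) has only one open neighbour but is neither the start nor the goal, so a Hamiltonian route would have to both enter and leave it through the same neighbour — impossible without revisiting.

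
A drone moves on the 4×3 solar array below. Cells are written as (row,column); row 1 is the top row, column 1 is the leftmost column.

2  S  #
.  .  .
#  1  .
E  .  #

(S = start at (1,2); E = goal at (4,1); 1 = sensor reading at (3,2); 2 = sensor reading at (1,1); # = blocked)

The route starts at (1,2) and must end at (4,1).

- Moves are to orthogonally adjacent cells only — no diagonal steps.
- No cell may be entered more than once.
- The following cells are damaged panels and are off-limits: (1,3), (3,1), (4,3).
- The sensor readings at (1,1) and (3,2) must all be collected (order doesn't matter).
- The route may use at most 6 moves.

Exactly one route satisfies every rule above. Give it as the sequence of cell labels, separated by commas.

(1,2), (1,1), (2,1), (2,2), (3,2), (4,2), (4,1)

The 6-move cap with required stops at (1,1), (3,2) leaves no slack for detours.
Route from (1,2): left to (1,1), down to (2,1), right to (2,2), 2× down (reaching (4,2)), left to (4,1) — 6 moves in all.
Check: all required cells visited; 6 ≤ 6 moves.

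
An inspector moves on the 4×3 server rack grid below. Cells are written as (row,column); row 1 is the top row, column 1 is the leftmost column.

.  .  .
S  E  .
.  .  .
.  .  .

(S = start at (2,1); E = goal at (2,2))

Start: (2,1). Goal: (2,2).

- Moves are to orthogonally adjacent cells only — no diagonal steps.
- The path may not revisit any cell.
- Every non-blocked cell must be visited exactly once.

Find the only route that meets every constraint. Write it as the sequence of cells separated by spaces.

Need to visit all 12 open cells exactly once, starting at (2,1) and ending at (2,2).
Cell (1,3) has only two open neighbours ((2,3) and (1,2)), so the path must pass straight through it: one of those is the cell it's entered from and the other is where it exits.
Route from (2,1): up to (1,1), 2× right (reaching (1,3)), 3× down (reaching (4,3)), 2× left (reaching (4,1)), up to (3,1), right to (3,2), up to (2,2) — 11 moves in all.
Check: all 12 open cells covered.

(2,1) (1,1) (1,2) (1,3) (2,3) (3,3) (4,3) (4,2) (4,1) (3,1) (3,2) (2,2)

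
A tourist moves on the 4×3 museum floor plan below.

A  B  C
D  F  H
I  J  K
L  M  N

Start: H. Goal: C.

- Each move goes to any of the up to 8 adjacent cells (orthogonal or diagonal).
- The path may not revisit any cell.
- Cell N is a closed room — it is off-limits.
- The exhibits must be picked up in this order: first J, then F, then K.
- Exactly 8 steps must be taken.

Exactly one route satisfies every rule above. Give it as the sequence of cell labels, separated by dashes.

H - J - F - K - M - I - D - B - C

The waypoints must appear in the order J, F, K, with no cell reused.
Route from H: down-left to J, up to F, down-right to K, down-left to M, up-left to I, up to D, up-right to B, right to C — 8 moves in all.
Check: order respected (J at step 1, F at step 2, K at step 3); 8 moves as required.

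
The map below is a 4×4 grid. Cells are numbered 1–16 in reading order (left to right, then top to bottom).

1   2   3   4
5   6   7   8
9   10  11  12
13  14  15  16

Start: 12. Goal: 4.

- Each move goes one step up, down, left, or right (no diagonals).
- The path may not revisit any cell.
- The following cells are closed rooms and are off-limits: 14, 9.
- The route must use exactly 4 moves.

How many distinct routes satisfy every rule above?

3

Need simple routes of exactly 4 moves from 12 to 4 (Manhattan distance 2, so 1 moves are spent on a detour and 1 undoing it).
Enumerating: 12 8 7 3 4 | 12 11 7 3 4 | 12 11 7 8 4.
That gives 3 routes.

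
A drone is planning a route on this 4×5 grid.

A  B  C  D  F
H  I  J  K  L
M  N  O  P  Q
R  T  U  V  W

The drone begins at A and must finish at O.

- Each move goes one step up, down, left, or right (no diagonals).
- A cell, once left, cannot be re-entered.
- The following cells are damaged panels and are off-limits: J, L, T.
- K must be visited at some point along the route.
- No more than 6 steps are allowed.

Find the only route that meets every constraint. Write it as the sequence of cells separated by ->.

A -> B -> C -> D -> K -> P -> O

Any route must reach K and still end at O within 6 moves, so the order of the required stops is forced.
Route from A: 3× right (reaching D), 2× down (reaching P), left to O — 6 moves in all.
Check: all required cells visited; 6 ≤ 6 moves.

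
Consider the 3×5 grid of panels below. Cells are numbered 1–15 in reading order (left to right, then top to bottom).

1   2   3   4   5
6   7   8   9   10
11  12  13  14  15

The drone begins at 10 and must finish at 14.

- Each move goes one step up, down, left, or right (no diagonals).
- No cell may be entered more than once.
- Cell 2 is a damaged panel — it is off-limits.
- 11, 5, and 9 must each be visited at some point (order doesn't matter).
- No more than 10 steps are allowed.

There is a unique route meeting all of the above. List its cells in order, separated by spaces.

10 5 4 9 8 7 6 11 12 13 14

The 10-move cap with required stops at 11, 5, 9 leaves no slack for detours.
Route from 10: up 1 to 5, left 1 to 4, down 1 to 9, left 3 to 6, down 1 to 11, right 3 to 14 — 10 moves in all.
Check: all required cells visited; 10 ≤ 10 moves.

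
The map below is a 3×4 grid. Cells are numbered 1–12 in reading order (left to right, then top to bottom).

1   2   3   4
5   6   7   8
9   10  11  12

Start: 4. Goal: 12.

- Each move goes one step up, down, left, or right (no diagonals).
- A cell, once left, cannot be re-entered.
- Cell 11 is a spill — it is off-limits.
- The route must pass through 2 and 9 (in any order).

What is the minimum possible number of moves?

10

Any route passes through 2 and 9 in some order between 4 and 12. Summing Manhattan distances along each leg and taking the cheapest ordering (4 → 2 → 9 → 12) gives a lower bound of 2 + 3 + 3 = 8 moves.
That bound ignores the blocked cells. Measuring each leg by the fewest moves that actually steer around them (4→2: 2; 2→9: 3; 9→12: 5) raises the lower bound to 10.
A route of 10 moves exists: 4 → 3 → 2 → 1 → 5 → 9 → 10 → 6 → 7 → 8 → 12.
Since 10 matches that lower bound, it is optimal.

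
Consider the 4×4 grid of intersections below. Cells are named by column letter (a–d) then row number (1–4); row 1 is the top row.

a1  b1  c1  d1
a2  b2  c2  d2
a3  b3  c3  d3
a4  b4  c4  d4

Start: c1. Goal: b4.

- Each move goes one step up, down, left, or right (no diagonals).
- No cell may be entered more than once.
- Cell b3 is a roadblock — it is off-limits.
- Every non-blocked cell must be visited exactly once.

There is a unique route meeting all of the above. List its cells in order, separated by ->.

Need to visit all 15 open cells exactly once, starting at c1 and ending at b4.
Cell d1 has only two open neighbours (d2 and c1), so the path must pass straight through it: one of those is the cell it's entered from and the other is where it exits.
Route from c1: right 1 to d1, down 3 to d4, left 1 to c4, up 2 to c2, left 1 to b2, up 1 to b1, left 1 to a1, down 3 to a4, right 1 to b4 — 14 moves in all.
Check: all 15 open cells covered.

c1 -> d1 -> d2 -> d3 -> d4 -> c4 -> c3 -> c2 -> b2 -> b1 -> a1 -> a2 -> a3 -> a4 -> b4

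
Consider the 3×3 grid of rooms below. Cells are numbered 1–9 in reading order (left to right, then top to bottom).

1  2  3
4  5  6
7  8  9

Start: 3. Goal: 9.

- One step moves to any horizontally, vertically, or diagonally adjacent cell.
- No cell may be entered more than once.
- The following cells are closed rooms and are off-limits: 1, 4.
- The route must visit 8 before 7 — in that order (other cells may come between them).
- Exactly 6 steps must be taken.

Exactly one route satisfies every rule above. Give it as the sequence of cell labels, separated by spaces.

The waypoints must appear in the order 8, 7, with no cell reused.
Route from 3: left to 2, down-right to 6, down-left to 8, left to 7, up-right to 5, down-right to 9 — 6 moves in all.
Check: order respected (8 at step 3, 7 at step 4); 6 moves as required.

3 2 6 8 7 5 9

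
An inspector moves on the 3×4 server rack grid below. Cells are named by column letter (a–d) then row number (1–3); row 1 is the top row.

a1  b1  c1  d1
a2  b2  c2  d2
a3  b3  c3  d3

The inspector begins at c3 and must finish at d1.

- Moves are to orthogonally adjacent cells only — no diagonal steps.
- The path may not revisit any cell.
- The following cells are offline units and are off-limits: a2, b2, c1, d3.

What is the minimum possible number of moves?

The Manhattan distance from c3 to d1 is |3−1| + |3−4| = 3, so at least 3 moves are needed.
A route of 3 moves achieves this: c3 → c2 → d2 → d1.
Since 3 matches the lower bound, it is optimal.

3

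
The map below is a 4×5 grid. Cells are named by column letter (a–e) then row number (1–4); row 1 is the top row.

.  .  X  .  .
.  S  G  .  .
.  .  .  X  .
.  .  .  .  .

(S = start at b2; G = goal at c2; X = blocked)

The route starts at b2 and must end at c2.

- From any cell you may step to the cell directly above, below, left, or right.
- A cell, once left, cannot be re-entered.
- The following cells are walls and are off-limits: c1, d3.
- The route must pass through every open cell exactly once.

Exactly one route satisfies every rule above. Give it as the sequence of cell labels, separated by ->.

b2 -> b1 -> a1 -> a2 -> a3 -> a4 -> b4 -> b3 -> c3 -> c4 -> d4 -> e4 -> e3 -> e2 -> e1 -> d1 -> d2 -> c2

Need to visit all 18 open cells exactly once, starting at b2 and ending at c2.
Route from b2: up to b1, left to a1, 3× down (reaching a4), right to b4, up to b3, right to c3, down to c4, 2× right (reaching e4), 3× up (reaching e1), left to d1, down to d2, left to c2 — 17 moves in all.
Check: all 18 open cells covered.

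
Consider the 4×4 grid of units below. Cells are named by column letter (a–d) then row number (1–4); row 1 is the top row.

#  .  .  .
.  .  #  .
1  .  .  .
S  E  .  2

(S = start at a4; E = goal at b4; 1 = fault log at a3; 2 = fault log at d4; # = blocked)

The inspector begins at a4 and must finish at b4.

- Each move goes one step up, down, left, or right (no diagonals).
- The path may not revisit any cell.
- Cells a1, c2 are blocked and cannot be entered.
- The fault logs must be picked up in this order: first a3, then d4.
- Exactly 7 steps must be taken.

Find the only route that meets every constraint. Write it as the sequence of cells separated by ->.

The waypoints must appear in the order a3, d4, with no cell reused.
Route from a4: up 1 to a3, right 3 to d3, down 1 to d4, left 2 to b4 — 7 moves in all.
Check: order respected (1 at step 1, 2 at step 5); 7 moves as required.

a4 -> a3 -> b3 -> c3 -> d3 -> d4 -> c4 -> b4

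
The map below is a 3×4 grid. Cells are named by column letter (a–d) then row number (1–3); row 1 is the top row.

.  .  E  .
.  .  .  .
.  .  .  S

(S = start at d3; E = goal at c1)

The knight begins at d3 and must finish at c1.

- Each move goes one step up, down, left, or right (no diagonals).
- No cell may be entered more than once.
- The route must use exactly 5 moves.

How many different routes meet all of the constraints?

Need simple routes of exactly 5 moves from d3 to c1 (Manhattan distance 3, so 1 moves are spent on a detour and 1 undoing it).
Enumerating: d3 d2 c2 b2 b1 c1 | d3 c3 c2 b2 b1 c1 | d3 c3 c2 d2 d1 c1 | d3 c3 b3 b2 b1 c1 | d3 c3 b3 b2 c2 c1.
That gives 5 routes.

5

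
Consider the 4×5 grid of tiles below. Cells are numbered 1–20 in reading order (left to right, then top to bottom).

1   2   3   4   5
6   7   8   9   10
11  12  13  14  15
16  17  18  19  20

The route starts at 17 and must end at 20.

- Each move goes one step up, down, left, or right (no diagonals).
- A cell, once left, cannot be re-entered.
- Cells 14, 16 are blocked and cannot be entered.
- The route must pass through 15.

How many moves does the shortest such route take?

7

Any route passes through 15 somewhere between 17 and 20. Summing Manhattan distances along the two legs (17 → 15 → 20) gives a lower bound of 4 + 1 = 5 moves.
The shortest route satisfying every rule uses 7 moves: 17 → 12 → 7 → 8 → 9 → 10 → 15 → 20.
The bound of 5 isn't tight here; checking systematically, no route of length 5 through 6 satisfies every constraint, so 7 is the minimum.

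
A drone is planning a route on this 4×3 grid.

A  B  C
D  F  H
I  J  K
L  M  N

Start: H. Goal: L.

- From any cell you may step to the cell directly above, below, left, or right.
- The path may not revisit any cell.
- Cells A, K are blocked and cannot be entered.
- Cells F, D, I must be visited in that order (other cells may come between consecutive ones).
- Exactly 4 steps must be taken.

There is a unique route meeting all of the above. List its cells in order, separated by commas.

The waypoints must appear in the order F, D, I, with no cell reused.
Route from H: left 2 to D, down 2 to L — 4 moves in all.
Check: order respected (F at step 1, D at step 2, I at step 3); 4 moves as required.

H, F, D, I, L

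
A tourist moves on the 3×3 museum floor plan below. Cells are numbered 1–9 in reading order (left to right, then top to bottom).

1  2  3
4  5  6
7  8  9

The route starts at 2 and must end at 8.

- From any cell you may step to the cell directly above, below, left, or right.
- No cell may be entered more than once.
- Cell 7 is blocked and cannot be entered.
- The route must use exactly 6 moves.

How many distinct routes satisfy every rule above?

1

Need simple routes of exactly 6 moves from 2 to 8 (Manhattan distance 2, so 2 moves are spent on a detour and 2 undoing it).
Enumerating: 2 1 4 5 6 9 8.
That gives 1 route.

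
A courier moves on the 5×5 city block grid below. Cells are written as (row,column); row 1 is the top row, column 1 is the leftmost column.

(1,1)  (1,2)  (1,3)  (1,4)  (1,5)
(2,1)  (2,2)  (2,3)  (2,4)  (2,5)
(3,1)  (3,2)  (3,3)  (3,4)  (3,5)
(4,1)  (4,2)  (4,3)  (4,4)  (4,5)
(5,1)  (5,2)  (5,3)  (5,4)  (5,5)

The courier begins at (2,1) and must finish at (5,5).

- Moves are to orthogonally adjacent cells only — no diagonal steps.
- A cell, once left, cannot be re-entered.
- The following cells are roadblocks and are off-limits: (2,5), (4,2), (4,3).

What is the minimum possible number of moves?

The Manhattan distance from (2,1) to (5,5) is |2−5| + |1−5| = 7, so at least 7 moves are needed.
A route of 7 moves achieves this: (2,1) → (3,1) → (4,1) → (5,1) → (5,2) → (5,3) → (5,4) → (5,5).
Since 7 matches the lower bound, it is optimal.

7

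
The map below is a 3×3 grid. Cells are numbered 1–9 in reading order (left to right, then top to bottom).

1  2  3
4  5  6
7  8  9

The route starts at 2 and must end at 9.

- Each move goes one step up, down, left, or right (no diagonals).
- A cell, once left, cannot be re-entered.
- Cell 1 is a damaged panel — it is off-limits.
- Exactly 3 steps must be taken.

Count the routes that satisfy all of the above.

Need simple routes of exactly 3 moves from 2 to 9 (Manhattan distance 3, so 0 moves are spent on a detour and 0 undoing it).
Enumerating: 2 5 8 9 | 2 5 6 9 | 2 3 6 9.
That gives 3 routes.

3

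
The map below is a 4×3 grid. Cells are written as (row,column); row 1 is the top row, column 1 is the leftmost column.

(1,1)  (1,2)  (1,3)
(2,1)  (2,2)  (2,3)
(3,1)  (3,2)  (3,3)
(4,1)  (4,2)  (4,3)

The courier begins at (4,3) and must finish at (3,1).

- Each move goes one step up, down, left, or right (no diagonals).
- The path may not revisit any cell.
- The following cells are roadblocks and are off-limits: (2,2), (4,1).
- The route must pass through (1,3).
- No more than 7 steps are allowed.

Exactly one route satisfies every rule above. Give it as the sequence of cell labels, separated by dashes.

(4,3) - (3,3) - (2,3) - (1,3) - (1,2) - (1,1) - (2,1) - (3,1)

The budget equals the shortest possible length, so every move has to be on a shortest route through the required cells.
Route from (4,3): up 3 to (1,3), left 2 to (1,1), down 2 to (3,1) — 7 moves in all.
Check: all required cells visited; 7 ≤ 7 moves.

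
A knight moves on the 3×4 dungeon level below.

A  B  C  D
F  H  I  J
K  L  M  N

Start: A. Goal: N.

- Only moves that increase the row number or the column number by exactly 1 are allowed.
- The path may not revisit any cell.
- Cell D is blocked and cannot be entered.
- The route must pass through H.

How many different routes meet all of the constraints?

6

A right/down-only route from A to N makes exactly 2 down-moves and 3 right-moves in some order.
With no other constraints that would be C(5,2) = 10 routes.
Split at H and multiply the segment counts (each segment already excludes blocked cells): A→H: 2; H→N: 3; product = 6.
That gives 6 routes.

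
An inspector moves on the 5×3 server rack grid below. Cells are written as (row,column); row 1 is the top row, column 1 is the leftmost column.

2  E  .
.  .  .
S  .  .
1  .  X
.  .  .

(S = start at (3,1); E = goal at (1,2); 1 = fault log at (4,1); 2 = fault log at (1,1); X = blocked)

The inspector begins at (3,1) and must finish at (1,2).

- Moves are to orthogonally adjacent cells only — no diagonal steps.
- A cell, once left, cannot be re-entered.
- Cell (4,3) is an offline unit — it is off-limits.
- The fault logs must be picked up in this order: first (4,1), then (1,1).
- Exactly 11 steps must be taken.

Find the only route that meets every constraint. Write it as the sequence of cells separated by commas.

The waypoints must appear in the order (4,1), (1,1), with no cell reused.
Route from (3,1): 2× down (reaching (5,1)), right to (5,2), 2× up (reaching (3,2)), right to (3,3), up to (2,3), 2× left (reaching (2,1)), up to (1,1), right to (1,2) — 11 moves in all.
Check: order respected (1 at step 1, 2 at step 10); 11 moves as required.

(3,1), (4,1), (5,1), (5,2), (4,2), (3,2), (3,3), (2,3), (2,2), (2,1), (1,1), (1,2)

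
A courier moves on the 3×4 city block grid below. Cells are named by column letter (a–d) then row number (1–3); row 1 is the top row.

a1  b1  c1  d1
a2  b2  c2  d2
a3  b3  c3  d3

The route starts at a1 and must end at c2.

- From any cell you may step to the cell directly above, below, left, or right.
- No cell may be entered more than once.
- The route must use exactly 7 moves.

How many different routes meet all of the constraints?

Need simple routes of exactly 7 moves from a1 to c2 (Manhattan distance 3, so 2 moves are spent on a detour and 2 undoing it).
Enumerating: a1 a2 a3 b3 b2 b1 c1 c2 | a1 a2 a3 b3 c3 d3 d2 c2 | a1 a2 b2 b1 c1 d1 d2 c2 | a1 a2 b2 b3 c3 d3 d2 c2 | a1 b1 b2 b3 c3 d3 d2 c2 | a1 b1 b2 a2 a3 b3 c3 c2 | a1 b1 c1 d1 d2 d3 c3 c2.
That gives 7 routes.

7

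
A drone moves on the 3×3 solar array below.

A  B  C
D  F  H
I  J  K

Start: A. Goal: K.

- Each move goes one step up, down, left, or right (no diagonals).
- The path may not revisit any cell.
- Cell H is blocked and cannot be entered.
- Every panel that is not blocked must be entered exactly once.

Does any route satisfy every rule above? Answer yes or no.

no

Cell C has only one open neighbour but is neither the start nor the goal, so a Hamiltonian route would have to both enter and leave it through the same neighbour — impossible without revisiting.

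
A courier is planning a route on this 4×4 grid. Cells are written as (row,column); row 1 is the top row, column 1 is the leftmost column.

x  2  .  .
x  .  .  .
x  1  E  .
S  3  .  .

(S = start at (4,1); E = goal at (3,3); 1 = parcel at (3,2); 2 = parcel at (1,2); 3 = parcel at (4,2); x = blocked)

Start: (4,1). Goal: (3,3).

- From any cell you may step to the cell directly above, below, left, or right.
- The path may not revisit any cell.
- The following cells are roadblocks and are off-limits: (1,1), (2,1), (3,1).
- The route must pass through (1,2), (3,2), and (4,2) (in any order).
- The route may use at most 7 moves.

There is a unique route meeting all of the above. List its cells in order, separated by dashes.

The 7-move cap with required stops at (1,2), (3,2), (4,2) leaves no slack for detours.
Route from (4,1): right 1 to (4,2), up 3 to (1,2), right 1 to (1,3), down 2 to (3,3) — 7 moves in all.
Check: all required cells visited; 7 ≤ 7 moves.

(4,1) - (4,2) - (3,2) - (2,2) - (1,2) - (1,3) - (2,3) - (3,3)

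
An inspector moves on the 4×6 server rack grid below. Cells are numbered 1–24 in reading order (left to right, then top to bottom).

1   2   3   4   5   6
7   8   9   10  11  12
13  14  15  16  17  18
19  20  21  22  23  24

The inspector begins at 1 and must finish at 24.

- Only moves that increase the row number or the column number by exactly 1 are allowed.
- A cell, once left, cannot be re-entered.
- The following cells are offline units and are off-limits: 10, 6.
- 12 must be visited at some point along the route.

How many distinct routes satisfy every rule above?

A right/down-only route from 1 to 24 makes exactly 3 down-moves and 5 right-moves in some order.
With no other constraints that would be C(8,3) = 56 routes.
Split at 12 and multiply the segment counts (each segment already excludes blocked cells): 1→12: 1; 12→24: 1; product = 1.
That gives 1 route.

1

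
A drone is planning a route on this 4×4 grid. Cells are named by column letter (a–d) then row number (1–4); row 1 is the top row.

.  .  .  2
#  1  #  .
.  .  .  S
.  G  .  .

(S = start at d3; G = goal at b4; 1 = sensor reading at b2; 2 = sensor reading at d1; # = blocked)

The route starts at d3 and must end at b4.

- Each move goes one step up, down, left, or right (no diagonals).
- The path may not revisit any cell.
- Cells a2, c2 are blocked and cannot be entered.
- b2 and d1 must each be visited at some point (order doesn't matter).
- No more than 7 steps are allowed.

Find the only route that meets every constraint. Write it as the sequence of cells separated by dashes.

The 7-move cap with required stops at b2, d1 leaves no slack for detours.
Route from d3: 2× up (reaching d1), 2× left (reaching b1), 3× down (reaching b4) — 7 moves in all.
Check: all required cells visited; 7 ≤ 7 moves.

d3 - d2 - d1 - c1 - b1 - b2 - b3 - b4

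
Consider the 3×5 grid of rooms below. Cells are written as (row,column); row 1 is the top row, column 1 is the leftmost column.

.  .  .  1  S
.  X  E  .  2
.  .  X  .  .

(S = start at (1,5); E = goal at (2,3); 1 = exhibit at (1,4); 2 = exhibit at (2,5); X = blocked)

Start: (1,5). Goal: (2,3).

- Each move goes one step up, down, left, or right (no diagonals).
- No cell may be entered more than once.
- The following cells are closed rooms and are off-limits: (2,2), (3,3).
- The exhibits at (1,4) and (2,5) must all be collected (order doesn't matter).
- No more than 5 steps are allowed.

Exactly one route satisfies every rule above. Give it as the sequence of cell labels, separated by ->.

(1,5) -> (2,5) -> (2,4) -> (1,4) -> (1,3) -> (2,3)

The budget equals the shortest possible length, so every move has to be on a shortest route through the required cells.
Route from (1,5): down to (2,5), left to (2,4), up to (1,4), left to (1,3), down to (2,3) — 5 moves in all.
Check: all required cells visited; 5 ≤ 5 moves.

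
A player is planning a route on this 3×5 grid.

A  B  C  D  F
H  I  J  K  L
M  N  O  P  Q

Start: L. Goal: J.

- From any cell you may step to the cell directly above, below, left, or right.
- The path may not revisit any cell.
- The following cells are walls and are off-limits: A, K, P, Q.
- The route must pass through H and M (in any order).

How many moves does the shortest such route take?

10

Any route passes through H and M in some order between L and J. Summing Manhattan distances along each leg and taking the cheapest ordering (L → M → H → J) gives a lower bound of 5 + 1 + 2 = 8 moves.
That bound ignores the blocked cells. Measuring each leg by the fewest moves that actually steer around them (L→M: 7; M→H: 1; H→J: 2) raises the lower bound to 10.
A route of 10 moves exists: L → F → D → C → B → I → H → M → N → O → J.
Since 10 matches that lower bound, it is optimal.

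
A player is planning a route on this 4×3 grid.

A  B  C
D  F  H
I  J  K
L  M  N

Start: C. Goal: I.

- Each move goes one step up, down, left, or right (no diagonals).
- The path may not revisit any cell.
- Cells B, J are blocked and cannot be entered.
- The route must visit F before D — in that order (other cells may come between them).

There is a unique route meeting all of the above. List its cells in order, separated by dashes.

C - H - F - D - I

The waypoints must appear in the order F, D, with no cell reused.
Route from C: down to H, 2× left (reaching D), down to I — 4 moves in all.
Check: order respected (F at step 2, D at step 3).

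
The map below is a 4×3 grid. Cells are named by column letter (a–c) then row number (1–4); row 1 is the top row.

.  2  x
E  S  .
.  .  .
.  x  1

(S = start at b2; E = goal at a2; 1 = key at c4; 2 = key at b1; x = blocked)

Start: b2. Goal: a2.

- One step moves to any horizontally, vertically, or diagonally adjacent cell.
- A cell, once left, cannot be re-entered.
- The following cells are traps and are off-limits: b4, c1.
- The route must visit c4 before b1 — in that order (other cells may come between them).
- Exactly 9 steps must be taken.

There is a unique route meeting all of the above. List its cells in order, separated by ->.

b2 -> a3 -> a4 -> b3 -> c4 -> c3 -> c2 -> b1 -> a1 -> a2

The waypoints must appear in the order c4, b1, with no cell reused.
Route from b2: down-left to a3, down to a4, up-right to b3, down-right to c4, 2× up (reaching c2), up-left to b1, left to a1, down to a2 — 9 moves in all.
Check: order respected (1 at step 4, 2 at step 7); 9 moves as required.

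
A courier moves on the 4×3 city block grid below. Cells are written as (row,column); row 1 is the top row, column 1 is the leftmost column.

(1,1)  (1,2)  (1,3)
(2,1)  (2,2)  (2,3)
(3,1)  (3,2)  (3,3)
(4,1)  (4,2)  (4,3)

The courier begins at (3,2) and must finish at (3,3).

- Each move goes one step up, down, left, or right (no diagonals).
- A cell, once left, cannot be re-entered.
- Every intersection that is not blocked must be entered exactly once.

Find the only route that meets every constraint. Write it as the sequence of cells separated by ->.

Need to visit all 12 open cells exactly once, starting at (3,2) and ending at (3,3).
Route from (3,2): up 1 to (2,2), right 1 to (2,3), up 1 to (1,3), left 2 to (1,1), down 3 to (4,1), right 2 to (4,3), up 1 to (3,3) — 11 moves in all.
Check: all 12 open cells covered.

(3,2) -> (2,2) -> (2,3) -> (1,3) -> (1,2) -> (1,1) -> (2,1) -> (3,1) -> (4,1) -> (4,2) -> (4,3) -> (3,3)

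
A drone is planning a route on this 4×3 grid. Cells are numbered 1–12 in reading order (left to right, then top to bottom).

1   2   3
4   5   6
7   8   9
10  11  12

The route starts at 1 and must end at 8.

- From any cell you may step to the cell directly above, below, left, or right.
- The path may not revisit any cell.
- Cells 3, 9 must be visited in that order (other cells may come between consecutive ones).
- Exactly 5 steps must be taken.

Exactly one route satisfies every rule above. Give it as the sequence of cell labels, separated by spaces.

The waypoints must appear in the order 3, 9, with no cell reused.
Route from 1: right 2 to 3, down 2 to 9, left 1 to 8 — 5 moves in all.
Check: order respected (3 at step 2, 9 at step 4); 5 moves as required.

1 2 3 6 9 8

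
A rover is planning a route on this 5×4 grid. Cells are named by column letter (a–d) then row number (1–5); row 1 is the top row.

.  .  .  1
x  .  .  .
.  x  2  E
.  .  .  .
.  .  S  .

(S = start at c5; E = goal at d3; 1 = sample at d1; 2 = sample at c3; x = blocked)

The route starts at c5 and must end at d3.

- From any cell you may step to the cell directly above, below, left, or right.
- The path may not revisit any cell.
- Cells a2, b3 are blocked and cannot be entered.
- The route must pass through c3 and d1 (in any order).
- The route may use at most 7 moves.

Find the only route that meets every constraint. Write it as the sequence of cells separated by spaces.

The budget equals the shortest possible length, so every move has to be on a shortest route through the required cells.
Route from c5: up 4 to c1, right 1 to d1, down 2 to d3 — 7 moves in all.
Check: all required cells visited; 7 ≤ 7 moves.

c5 c4 c3 c2 c1 d1 d2 d3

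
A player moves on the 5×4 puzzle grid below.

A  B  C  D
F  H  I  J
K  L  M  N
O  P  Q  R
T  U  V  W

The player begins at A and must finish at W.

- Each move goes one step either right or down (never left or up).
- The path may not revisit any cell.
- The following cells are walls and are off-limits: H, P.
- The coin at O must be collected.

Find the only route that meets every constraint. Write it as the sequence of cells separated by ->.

A -> F -> K -> O -> T -> U -> V -> W

Moves only go right or down, so the column and row indices never decrease.
Route from A: down 4 to T, right 3 to W — 7 moves in all.
Check: all required cells visited.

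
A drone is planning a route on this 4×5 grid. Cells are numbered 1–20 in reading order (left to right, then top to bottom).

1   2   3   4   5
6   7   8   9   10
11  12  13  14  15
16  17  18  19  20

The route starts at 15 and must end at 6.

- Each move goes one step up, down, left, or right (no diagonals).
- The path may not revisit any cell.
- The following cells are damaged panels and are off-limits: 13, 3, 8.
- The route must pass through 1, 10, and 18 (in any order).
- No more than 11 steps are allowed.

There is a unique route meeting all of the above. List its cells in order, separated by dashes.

15 - 10 - 9 - 14 - 19 - 18 - 17 - 12 - 7 - 2 - 1 - 6

The 11-move cap with required stops at 1, 10, 18 leaves no slack for detours.
Route from 15: up 1 to 10, left 1 to 9, down 2 to 19, left 2 to 17, up 3 to 2, left 1 to 1, down 1 to 6 — 11 moves in all.
Check: all required cells visited; 11 ≤ 11 moves.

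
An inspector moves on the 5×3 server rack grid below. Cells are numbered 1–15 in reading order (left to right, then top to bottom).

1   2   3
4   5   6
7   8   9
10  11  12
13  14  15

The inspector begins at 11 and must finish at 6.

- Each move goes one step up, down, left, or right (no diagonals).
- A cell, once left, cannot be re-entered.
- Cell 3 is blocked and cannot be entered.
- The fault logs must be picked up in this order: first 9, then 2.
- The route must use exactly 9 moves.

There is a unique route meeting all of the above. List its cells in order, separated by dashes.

The waypoints must appear in the order 9, 2, with no cell reused.
Route from 11: right to 12, up to 9, 2× left (reaching 7), 2× up (reaching 1), right to 2, down to 5, right to 6 — 9 moves in all.
Check: order respected (9 at step 2, 2 at step 7); 9 moves as required.

11 - 12 - 9 - 8 - 7 - 4 - 1 - 2 - 5 - 6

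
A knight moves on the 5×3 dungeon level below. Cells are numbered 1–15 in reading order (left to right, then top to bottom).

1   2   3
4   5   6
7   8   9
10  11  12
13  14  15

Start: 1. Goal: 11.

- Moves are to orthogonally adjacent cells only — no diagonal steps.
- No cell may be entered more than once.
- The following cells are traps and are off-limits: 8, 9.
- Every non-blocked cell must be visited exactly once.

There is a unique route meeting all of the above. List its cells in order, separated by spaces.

1 2 3 6 5 4 7 10 13 14 15 12 11

Need to visit all 13 open cells exactly once, starting at 1 and ending at 11.
Cell 15 has only two open neighbours (12 and 14), so the path must pass straight through it: one of those is the cell it's entered from and the other is where it exits.
Route from 1: right 2 to 3, down 1 to 6, left 2 to 4, down 3 to 13, right 2 to 15, up 1 to 12, left 1 to 11 — 12 moves in all.
Check: all 13 open cells covered.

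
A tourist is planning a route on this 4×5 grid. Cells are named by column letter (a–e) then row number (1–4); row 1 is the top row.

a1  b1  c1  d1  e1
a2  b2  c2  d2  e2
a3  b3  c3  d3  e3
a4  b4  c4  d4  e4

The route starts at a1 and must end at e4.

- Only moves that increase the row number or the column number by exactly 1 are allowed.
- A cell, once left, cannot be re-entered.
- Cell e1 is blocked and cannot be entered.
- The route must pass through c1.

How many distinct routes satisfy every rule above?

A right/down-only route from a1 to e4 makes exactly 3 down-moves and 4 right-moves in some order.
With no other constraints that would be C(7,3) = 35 routes.
Split at c1 and multiply the segment counts (each segment already excludes blocked cells): a1→c1: 1; c1→e4: 9; product = 9.
That gives 9 routes.

9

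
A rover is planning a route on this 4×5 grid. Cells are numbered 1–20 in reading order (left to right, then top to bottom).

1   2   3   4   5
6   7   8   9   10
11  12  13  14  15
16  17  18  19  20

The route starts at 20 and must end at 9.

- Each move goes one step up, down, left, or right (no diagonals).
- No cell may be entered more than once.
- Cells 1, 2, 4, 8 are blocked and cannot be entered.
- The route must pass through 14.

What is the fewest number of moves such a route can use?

3

Any route passes through 14 somewhere between 20 and 9. Summing Manhattan distances along the two legs (20 → 14 → 9) gives a lower bound of 2 + 1 = 3 moves.
A route of 3 moves achieves this: 20 → 15 → 14 → 9.
Since 3 matches the lower bound, it is optimal.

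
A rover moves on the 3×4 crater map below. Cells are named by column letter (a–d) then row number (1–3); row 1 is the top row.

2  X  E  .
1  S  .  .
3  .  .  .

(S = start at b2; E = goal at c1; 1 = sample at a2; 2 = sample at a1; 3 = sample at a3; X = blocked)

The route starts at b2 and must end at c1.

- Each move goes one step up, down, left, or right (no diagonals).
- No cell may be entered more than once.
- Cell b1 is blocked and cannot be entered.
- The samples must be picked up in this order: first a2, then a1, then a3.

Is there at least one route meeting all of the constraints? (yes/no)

no

a1 must be visited but has only one open neighbour (a2), and it is neither the start nor the goal — the route would have to enter and leave through a2, re-entering it.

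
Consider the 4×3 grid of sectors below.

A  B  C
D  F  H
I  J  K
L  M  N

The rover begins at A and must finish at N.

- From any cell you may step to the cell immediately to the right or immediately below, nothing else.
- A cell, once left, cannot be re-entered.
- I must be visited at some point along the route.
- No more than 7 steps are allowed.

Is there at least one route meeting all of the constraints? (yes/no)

yes

One route that works: A → D → I → L → M → N.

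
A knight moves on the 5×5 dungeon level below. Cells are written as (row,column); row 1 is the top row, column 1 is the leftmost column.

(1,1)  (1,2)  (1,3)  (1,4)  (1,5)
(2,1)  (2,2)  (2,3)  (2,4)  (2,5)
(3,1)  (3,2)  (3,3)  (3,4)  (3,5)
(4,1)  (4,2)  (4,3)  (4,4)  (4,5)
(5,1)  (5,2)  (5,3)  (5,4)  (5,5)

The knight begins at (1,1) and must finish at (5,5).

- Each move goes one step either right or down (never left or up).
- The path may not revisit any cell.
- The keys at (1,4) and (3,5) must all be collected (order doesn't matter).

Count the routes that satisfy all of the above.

A right/down-only route from (1,1) to (5,5) makes exactly 4 down-moves and 4 right-moves in some order.
With no other constraints that would be C(8,4) = 70 routes.
A monotone route can only reach the required cells in the order (1,4), (3,5), so split there and multiply the segment counts: (1,1)→(1,4): 1; (1,4)→(3,5): 3; (3,5)→(5,5): 1; product = 3.
That gives 3 routes.

3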